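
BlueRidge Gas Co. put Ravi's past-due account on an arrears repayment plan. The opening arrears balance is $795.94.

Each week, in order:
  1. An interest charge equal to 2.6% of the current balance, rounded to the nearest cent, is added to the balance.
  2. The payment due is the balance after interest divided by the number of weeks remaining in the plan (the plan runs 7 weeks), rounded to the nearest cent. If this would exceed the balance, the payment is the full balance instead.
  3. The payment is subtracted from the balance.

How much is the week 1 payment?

Week 1: opening $795.94; interest $20.69 → $816.63; payment $116.66; balance $699.97

$116.66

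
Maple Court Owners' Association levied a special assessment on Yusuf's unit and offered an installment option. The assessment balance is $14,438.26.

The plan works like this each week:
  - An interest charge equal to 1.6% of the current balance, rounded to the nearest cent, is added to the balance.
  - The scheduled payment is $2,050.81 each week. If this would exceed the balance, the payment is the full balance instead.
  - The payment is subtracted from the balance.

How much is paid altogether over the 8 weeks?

Week 1: $14,438.26 +$231.01 interest = $14,669.27; pay $2,050.81 → $12,618.46
Week 2: $12,618.46 +$201.90 interest = $12,820.36; pay $2,050.81 → $10,769.55
Week 3: $10,769.55 +$172.31 interest = $10,941.86; pay $2,050.81 → $8,891.05
Week 4: $8,891.05 +$142.26 interest = $9,033.31; pay $2,050.81 → $6,982.50
Week 5: $6,982.50 +$111.72 interest = $7,094.22; pay $2,050.81 → $5,043.41
Week 6: $5,043.41 +$80.69 interest = $5,124.10; pay $2,050.81 → $3,073.29
Week 7: $3,073.29 +$49.17 interest = $3,122.46; pay $2,050.81 → $1,071.65
Week 8: $1,071.65 +$17.15 interest = $1,088.80; pay $1,088.80 → $0.00
Total paid: $15,444.47

$15,444.47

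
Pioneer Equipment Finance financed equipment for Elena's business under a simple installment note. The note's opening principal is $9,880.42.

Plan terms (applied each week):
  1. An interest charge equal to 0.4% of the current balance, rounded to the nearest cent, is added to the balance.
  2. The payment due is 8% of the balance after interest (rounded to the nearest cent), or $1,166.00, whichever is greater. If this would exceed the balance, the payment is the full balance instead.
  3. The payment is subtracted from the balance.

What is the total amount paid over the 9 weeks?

# | Opening | Interest | Payment | End bal
1 | $9,880.42 | $39.52 | $1,166.00 | $8,753.94
2 | $8,753.94 | $35.02 | $1,166.00 | $7,622.96
3 | $7,622.96 | $30.49 | $1,166.00 | $6,487.45
4 | $6,487.45 | $25.95 | $1,166.00 | $5,347.40
5 | $5,347.40 | $21.39 | $1,166.00 | $4,202.79
6 | $4,202.79 | $16.81 | $1,166.00 | $3,053.60
7 | $3,053.60 | $12.21 | $1,166.00 | $1,899.81
8 | $1,899.81 | $7.60 | $1,166.00 | $741.41
9 | $741.41 | $2.97 | $744.38 | $0.00
Total paid: $10,072.38

$10,072.38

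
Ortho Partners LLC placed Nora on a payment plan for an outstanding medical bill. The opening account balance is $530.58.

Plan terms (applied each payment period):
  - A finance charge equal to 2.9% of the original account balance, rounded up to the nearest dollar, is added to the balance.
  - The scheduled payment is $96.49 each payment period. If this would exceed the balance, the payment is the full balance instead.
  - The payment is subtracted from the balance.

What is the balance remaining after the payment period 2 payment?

$369.60

# | Opening | Interest | Payment | End bal
1 | $530.58 | $16.00 | $96.49 | $450.09
2 | $450.09 | $16.00 | $96.49 | $369.60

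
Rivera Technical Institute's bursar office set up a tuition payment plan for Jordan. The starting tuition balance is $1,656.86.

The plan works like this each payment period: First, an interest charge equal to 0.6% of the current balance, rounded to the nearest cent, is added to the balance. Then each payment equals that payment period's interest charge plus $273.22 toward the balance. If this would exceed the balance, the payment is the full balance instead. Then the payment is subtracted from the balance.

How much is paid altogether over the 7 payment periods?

$1,692.01

Payment period 1: opening $1,656.86; interest $9.94 → $1,666.80; payment $283.16; balance $1,383.64
Payment period 2: opening $1,383.64; interest $8.30 → $1,391.94; payment $281.52; balance $1,110.42
Payment period 3: opening $1,110.42; interest $6.66 → $1,117.08; payment $279.88; balance $837.20
Payment period 4: opening $837.20; interest $5.02 → $842.22; payment $278.24; balance $563.98
Payment period 5: opening $563.98; interest $3.38 → $567.36; payment $276.60; balance $290.76
Payment period 6: opening $290.76; interest $1.74 → $292.50; payment $274.96; balance $17.54
Payment period 7: opening $17.54; interest $0.11 → $17.65; payment $17.65; balance $0.00
Total paid: $1,692.01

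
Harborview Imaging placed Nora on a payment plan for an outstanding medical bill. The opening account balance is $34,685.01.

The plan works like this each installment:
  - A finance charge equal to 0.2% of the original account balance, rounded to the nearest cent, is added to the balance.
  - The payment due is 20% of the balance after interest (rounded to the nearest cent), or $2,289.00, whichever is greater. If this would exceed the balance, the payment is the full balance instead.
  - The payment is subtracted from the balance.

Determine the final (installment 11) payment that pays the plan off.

Installment 1: $34,685.01 +$69.37 interest = $34,754.38; pay $6,950.88 → $27,803.50
Installment 2: $27,803.50 +$69.37 interest = $27,872.87; pay $5,574.57 → $22,298.30
Installment 3: $22,298.30 +$69.37 interest = $22,367.67; pay $4,473.53 → $17,894.14
Installment 4: $17,894.14 +$69.37 interest = $17,963.51; pay $3,592.70 → $14,370.81
Installment 5: $14,370.81 +$69.37 interest = $14,440.18; pay $2,888.04 → $11,552.14
Installment 6: $11,552.14 +$69.37 interest = $11,621.51; pay $2,324.30 → $9,297.21
Installment 7: $9,297.21 +$69.37 interest = $9,366.58; pay $2,289.00 → $7,077.58
Installment 8: $7,077.58 +$69.37 interest = $7,146.95; pay $2,289.00 → $4,857.95
Installment 9: $4,857.95 +$69.37 interest = $4,927.32; pay $2,289.00 → $2,638.32
Installment 10: $2,638.32 +$69.37 interest = $2,707.69; pay $2,289.00 → $418.69
Installment 11: $418.69 +$69.37 interest = $488.06; pay $488.06 → $0.00

$488.06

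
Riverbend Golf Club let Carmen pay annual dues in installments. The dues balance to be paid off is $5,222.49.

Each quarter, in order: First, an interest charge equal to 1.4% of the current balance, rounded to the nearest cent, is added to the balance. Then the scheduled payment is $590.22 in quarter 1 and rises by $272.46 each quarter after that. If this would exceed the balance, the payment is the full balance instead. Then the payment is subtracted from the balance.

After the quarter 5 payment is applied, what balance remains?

$0.00

# | Opening | Interest | Payment | End bal
1 | $5,222.49 | $73.11 | $590.22 | $4,705.38
2 | $4,705.38 | $65.88 | $862.68 | $3,908.58
3 | $3,908.58 | $54.72 | $1,135.14 | $2,828.16
4 | $2,828.16 | $39.59 | $1,407.60 | $1,460.15
5 | $1,460.15 | $20.44 | $1,480.59 | $0.00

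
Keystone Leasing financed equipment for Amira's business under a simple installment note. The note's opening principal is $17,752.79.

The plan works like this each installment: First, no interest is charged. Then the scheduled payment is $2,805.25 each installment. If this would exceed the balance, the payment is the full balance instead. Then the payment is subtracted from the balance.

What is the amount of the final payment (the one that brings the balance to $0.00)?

$921.29

Installment 1: $17,752.79 − $2,805.25 → $14,947.54
Installment 2: $14,947.54 − $2,805.25 → $12,142.29
Installment 3: $12,142.29 − $2,805.25 → $9,337.04
Installment 4: $9,337.04 − $2,805.25 → $6,531.79
Installment 5: $6,531.79 − $2,805.25 → $3,726.54
Installment 6: $3,726.54 − $2,805.25 → $921.29
Installment 7: $921.29 − $921.29 → $0.00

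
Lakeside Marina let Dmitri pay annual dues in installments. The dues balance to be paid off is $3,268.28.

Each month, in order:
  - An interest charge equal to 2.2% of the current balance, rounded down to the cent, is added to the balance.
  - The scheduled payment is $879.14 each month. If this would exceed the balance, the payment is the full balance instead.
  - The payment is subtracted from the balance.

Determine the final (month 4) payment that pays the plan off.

Month 1: $3,268.28 +$71.90 interest = $3,340.18; pay $879.14 → $2,461.04
Month 2: $2,461.04 +$54.14 interest = $2,515.18; pay $879.14 → $1,636.04
Month 3: $1,636.04 +$35.99 interest = $1,672.03; pay $879.14 → $792.89
Month 4: $792.89 +$17.44 interest = $810.33; pay $810.33 → $0.00

$810.33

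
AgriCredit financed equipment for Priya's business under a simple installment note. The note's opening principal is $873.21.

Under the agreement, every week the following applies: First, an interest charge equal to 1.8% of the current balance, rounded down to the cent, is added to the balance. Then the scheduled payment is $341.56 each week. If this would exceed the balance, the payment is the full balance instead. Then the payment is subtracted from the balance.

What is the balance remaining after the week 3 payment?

$0.00

Week 1: opening $873.21; interest $15.71 → $888.92; payment $341.56; balance $547.36
Week 2: opening $547.36; interest $9.85 → $557.21; payment $341.56; balance $215.65
Week 3: opening $215.65; interest $3.88 → $219.53; payment $219.53; balance $0.00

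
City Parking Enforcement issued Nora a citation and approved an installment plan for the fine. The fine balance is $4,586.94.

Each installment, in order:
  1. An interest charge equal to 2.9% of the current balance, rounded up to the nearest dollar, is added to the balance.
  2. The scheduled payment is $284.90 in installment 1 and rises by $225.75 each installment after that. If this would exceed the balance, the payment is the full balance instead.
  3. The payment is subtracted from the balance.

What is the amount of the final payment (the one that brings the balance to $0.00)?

# | Opening | Interest | Payment | End bal
1 | $4,586.94 | $134.00 | $284.90 | $4,436.04
2 | $4,436.04 | $129.00 | $510.65 | $4,054.39
3 | $4,054.39 | $118.00 | $736.40 | $3,435.99
4 | $3,435.99 | $100.00 | $962.15 | $2,573.84
5 | $2,573.84 | $75.00 | $1,187.90 | $1,460.94
6 | $1,460.94 | $43.00 | $1,413.65 | $90.29
7 | $90.29 | $3.00 | $93.29 | $0.00

$93.29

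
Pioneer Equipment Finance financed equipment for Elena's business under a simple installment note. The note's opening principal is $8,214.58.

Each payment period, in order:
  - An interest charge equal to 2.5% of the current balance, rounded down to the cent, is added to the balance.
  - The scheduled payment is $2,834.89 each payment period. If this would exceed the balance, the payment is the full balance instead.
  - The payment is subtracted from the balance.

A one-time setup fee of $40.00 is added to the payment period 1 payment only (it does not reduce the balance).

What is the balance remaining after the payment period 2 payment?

# | Opening | Interest | Payment | Fee | End bal
1 | $8,214.58 | $205.36 | $2,834.89 | $40.00 | $5,585.05
2 | $5,585.05 | $139.62 | $2,834.89 | — | $2,889.78

$2,889.78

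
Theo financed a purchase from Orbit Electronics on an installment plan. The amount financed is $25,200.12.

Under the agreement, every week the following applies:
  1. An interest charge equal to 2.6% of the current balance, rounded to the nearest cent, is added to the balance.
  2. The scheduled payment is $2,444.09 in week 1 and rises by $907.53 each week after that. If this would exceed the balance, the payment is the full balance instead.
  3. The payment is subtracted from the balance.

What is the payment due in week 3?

# | Opening | Interest | Payment | End bal
1 | $25,200.12 | $655.20 | $2,444.09 | $23,411.23
2 | $23,411.23 | $608.69 | $3,351.62 | $20,668.30
3 | $20,668.30 | $537.38 | $4,259.15 | $16,946.53

$4,259.15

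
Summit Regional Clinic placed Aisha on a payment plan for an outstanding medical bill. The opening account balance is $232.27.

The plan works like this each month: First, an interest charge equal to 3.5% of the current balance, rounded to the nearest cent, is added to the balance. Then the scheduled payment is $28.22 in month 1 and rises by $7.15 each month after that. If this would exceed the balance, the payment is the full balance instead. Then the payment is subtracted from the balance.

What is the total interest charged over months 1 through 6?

$32.60

Month 1: opening $232.27; interest $8.13 → $240.40; payment $28.22; balance $212.18
Month 2: opening $212.18; interest $7.43 → $219.61; payment $35.37; balance $184.24
Month 3: opening $184.24; interest $6.45 → $190.69; payment $42.52; balance $148.17
Month 4: opening $148.17; interest $5.19 → $153.36; payment $49.67; balance $103.69
Month 5: opening $103.69; interest $3.63 → $107.32; payment $56.82; balance $50.50
Month 6: opening $50.50; interest $1.77 → $52.27; payment $52.27; balance $0.00
Total interest: $8.13 + $7.43 + $6.45 + $5.19 + $3.63 + $1.77 = $32.60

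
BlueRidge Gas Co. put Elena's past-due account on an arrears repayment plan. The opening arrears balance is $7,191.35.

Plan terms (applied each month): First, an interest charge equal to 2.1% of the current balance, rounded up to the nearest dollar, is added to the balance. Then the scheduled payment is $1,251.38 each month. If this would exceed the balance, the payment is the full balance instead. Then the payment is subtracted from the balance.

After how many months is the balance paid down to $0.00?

7

Month 1: $7,191.35 +$152.00 interest = $7,343.35; pay $1,251.38 → $6,091.97
Month 2: $6,091.97 +$128.00 interest = $6,219.97; pay $1,251.38 → $4,968.59
Month 3: $4,968.59 +$105.00 interest = $5,073.59; pay $1,251.38 → $3,822.21
Month 4: $3,822.21 +$81.00 interest = $3,903.21; pay $1,251.38 → $2,651.83
Month 5: $2,651.83 +$56.00 interest = $2,707.83; pay $1,251.38 → $1,456.45
Month 6: $1,456.45 +$31.00 interest = $1,487.45; pay $1,251.38 → $236.07
Month 7: $236.07 +$5.00 interest = $241.07; pay $241.07 → $0.00
Balance reaches $0.00 in month 7.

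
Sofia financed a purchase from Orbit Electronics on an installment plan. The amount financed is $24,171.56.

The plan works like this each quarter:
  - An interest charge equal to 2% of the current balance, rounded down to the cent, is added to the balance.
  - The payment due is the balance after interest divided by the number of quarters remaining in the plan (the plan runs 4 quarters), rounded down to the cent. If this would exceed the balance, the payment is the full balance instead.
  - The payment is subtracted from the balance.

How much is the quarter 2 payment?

$6,287.02

# | Opening | Interest | Payment | End bal
1 | $24,171.56 | $483.43 | $6,163.74 | $18,491.25
2 | $18,491.25 | $369.82 | $6,287.02 | $12,574.05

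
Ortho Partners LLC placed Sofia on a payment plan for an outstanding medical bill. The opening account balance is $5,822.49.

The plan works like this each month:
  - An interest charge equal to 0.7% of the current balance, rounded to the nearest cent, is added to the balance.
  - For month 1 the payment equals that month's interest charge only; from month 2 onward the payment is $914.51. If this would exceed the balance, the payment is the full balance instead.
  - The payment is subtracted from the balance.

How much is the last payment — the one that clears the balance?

Month 1: opening $5,822.49; interest $40.76 → $5,863.25; payment $40.76; balance $5,822.49
Month 2: opening $5,822.49; interest $40.76 → $5,863.25; payment $914.51; balance $4,948.74
Month 3: opening $4,948.74; interest $34.64 → $4,983.38; payment $914.51; balance $4,068.87
Month 4: opening $4,068.87; interest $28.48 → $4,097.35; payment $914.51; balance $3,182.84
Month 5: opening $3,182.84; interest $22.28 → $3,205.12; payment $914.51; balance $2,290.61
Month 6: opening $2,290.61; interest $16.03 → $2,306.64; payment $914.51; balance $1,392.13
Month 7: opening $1,392.13; interest $9.74 → $1,401.87; payment $914.51; balance $487.36
Month 8: opening $487.36; interest $3.41 → $490.77; payment $490.77; balance $0.00

$490.77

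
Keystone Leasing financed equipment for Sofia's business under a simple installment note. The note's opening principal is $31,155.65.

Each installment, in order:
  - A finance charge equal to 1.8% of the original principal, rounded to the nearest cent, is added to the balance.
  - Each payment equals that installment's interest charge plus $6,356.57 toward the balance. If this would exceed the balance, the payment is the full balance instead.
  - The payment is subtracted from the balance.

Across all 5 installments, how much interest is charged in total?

# | Opening | Interest | Payment | End bal
1 | $31,155.65 | $560.80 | $6,917.37 | $24,799.08
2 | $24,799.08 | $560.80 | $6,917.37 | $18,442.51
3 | $18,442.51 | $560.80 | $6,917.37 | $12,085.94
4 | $12,085.94 | $560.80 | $6,917.37 | $5,729.37
5 | $5,729.37 | $560.80 | $6,290.17 | $0.00
Total interest: $560.80 + $560.80 + $560.80 + $560.80 + $560.80 = $2,804.00

$2,804.00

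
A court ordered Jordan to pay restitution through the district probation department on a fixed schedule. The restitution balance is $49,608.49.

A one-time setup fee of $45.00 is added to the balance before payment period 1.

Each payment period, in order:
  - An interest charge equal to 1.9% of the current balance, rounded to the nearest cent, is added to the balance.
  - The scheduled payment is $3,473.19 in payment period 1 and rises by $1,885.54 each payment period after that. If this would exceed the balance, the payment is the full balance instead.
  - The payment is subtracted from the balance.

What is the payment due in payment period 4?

Payment period 1: opening $49,653.49; interest $943.42 → $50,596.91; payment $3,473.19; balance $47,123.72
Payment period 2: opening $47,123.72; interest $895.35 → $48,019.07; payment $5,358.73; balance $42,660.34
Payment period 3: opening $42,660.34; interest $810.55 → $43,470.89; payment $7,244.27; balance $36,226.62
Payment period 4: opening $36,226.62; interest $688.31 → $36,914.93; payment $9,129.81; balance $27,785.12

$9,129.81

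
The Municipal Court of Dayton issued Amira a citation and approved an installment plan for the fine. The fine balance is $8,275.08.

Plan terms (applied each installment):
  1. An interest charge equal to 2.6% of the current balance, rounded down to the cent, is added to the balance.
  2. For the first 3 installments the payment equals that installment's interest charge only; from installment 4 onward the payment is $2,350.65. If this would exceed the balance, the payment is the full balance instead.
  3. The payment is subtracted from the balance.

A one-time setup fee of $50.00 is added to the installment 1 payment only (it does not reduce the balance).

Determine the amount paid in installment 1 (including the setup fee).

Installment 1: opening $8,275.08; interest $215.15 → $8,490.23; payment $215.15 (+ $50.00 fee); balance $8,275.08

$265.15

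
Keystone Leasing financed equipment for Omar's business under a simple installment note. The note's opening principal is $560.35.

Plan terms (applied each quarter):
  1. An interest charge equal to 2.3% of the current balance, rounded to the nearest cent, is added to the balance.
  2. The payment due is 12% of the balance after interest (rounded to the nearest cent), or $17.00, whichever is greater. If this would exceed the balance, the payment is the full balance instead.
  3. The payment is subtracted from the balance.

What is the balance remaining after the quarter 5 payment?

Quarter 1: $560.35 +$12.89 interest = $573.24; pay $68.79 → $504.45
Quarter 2: $504.45 +$11.60 interest = $516.05; pay $61.93 → $454.12
Quarter 3: $454.12 +$10.44 interest = $464.56; pay $55.75 → $408.81
Quarter 4: $408.81 +$9.40 interest = $418.21; pay $50.19 → $368.02
Quarter 5: $368.02 +$8.46 interest = $376.48; pay $45.18 → $331.30

$331.30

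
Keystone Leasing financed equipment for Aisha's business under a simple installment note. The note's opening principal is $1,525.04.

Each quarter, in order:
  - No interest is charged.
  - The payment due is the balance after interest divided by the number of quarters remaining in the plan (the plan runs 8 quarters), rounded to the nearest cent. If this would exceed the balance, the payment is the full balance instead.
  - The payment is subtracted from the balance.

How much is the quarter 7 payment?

$190.63

Quarter 1: opening $1,525.04; payment $190.63; balance $1,334.41
Quarter 2: opening $1,334.41; payment $190.63; balance $1,143.78
Quarter 3: opening $1,143.78; payment $190.63; balance $953.15
Quarter 4: opening $953.15; payment $190.63; balance $762.52
Quarter 5: opening $762.52; payment $190.63; balance $571.89
Quarter 6: opening $571.89; payment $190.63; balance $381.26
Quarter 7: opening $381.26; payment $190.63; balance $190.63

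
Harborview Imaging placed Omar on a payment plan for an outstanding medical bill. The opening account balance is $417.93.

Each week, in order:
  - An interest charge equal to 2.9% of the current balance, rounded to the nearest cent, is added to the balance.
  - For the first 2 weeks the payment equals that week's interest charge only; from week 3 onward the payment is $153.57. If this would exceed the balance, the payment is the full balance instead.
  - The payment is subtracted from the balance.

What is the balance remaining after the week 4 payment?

Week 1: $417.93 +$12.12 interest = $430.05; pay $12.12 → $417.93
Week 2: $417.93 +$12.12 interest = $430.05; pay $12.12 → $417.93
Week 3: $417.93 +$12.12 interest = $430.05; pay $153.57 → $276.48
Week 4: $276.48 +$8.02 interest = $284.50; pay $153.57 → $130.93

$130.93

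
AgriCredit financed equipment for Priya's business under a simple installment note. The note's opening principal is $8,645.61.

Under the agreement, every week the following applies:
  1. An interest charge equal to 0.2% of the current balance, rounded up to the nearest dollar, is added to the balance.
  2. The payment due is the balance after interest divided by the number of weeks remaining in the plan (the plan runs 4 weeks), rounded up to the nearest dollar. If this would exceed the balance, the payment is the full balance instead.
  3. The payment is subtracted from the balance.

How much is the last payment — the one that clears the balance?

$2,178.61

# | Opening | Interest | Payment | End bal
1 | $8,645.61 | $18.00 | $2,166.00 | $6,497.61
2 | $6,497.61 | $13.00 | $2,171.00 | $4,339.61
3 | $4,339.61 | $9.00 | $2,175.00 | $2,173.61
4 | $2,173.61 | $5.00 | $2,178.61 | $0.00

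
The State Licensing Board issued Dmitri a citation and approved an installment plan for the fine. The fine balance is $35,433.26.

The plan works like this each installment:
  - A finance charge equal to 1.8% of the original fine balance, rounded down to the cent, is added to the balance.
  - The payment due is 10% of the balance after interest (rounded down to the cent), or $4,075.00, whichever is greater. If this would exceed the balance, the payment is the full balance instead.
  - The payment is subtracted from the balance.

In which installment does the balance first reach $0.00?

# | Opening | Interest | Payment | End bal
1 | $35,433.26 | $637.79 | $4,075.00 | $31,996.05
2 | $31,996.05 | $637.79 | $4,075.00 | $28,558.84
3 | $28,558.84 | $637.79 | $4,075.00 | $25,121.63
4 | $25,121.63 | $637.79 | $4,075.00 | $21,684.42
5 | $21,684.42 | $637.79 | $4,075.00 | $18,247.21
6 | $18,247.21 | $637.79 | $4,075.00 | $14,810.00
7 | $14,810.00 | $637.79 | $4,075.00 | $11,372.79
8 | $11,372.79 | $637.79 | $4,075.00 | $7,935.58
9 | $7,935.58 | $637.79 | $4,075.00 | $4,498.37
10 | $4,498.37 | $637.79 | $4,075.00 | $1,061.16
11 | $1,061.16 | $637.79 | $1,698.95 | $0.00
Balance reaches $0.00 in installment 11.

11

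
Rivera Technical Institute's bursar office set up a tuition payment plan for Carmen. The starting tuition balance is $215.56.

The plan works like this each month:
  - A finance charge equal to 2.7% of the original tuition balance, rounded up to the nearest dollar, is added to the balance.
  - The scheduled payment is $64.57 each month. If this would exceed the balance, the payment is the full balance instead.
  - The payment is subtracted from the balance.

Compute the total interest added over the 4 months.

Month 1: $215.56 +$6.00 interest = $221.56; pay $64.57 → $156.99
Month 2: $156.99 +$6.00 interest = $162.99; pay $64.57 → $98.42
Month 3: $98.42 +$6.00 interest = $104.42; pay $64.57 → $39.85
Month 4: $39.85 +$6.00 interest = $45.85; pay $45.85 → $0.00
Total interest: $6.00 + $6.00 + $6.00 + $6.00 = $24.00

$24.00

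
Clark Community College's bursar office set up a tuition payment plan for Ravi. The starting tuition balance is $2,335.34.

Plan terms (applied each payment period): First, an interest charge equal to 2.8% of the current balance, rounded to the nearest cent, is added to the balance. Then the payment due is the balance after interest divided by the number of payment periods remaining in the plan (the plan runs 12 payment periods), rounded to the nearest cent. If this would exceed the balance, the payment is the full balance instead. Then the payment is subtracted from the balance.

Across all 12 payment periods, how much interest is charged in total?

$471.89

Payment period 1: $2,335.34 +$65.39 interest = $2,400.73; pay $200.06 → $2,200.67
Payment period 2: $2,200.67 +$61.62 interest = $2,262.29; pay $205.66 → $2,056.63
Payment period 3: $2,056.63 +$57.59 interest = $2,114.22; pay $211.42 → $1,902.80
Payment period 4: $1,902.80 +$53.28 interest = $1,956.08; pay $217.34 → $1,738.74
Payment period 5: $1,738.74 +$48.68 interest = $1,787.42; pay $223.43 → $1,563.99
Payment period 6: $1,563.99 +$43.79 interest = $1,607.78; pay $229.68 → $1,378.10
Payment period 7: $1,378.10 +$38.59 interest = $1,416.69; pay $236.12 → $1,180.57
Payment period 8: $1,180.57 +$33.06 interest = $1,213.63; pay $242.73 → $970.90
Payment period 9: $970.90 +$27.19 interest = $998.09; pay $249.52 → $748.57
Payment period 10: $748.57 +$20.96 interest = $769.53; pay $256.51 → $513.02
Payment period 11: $513.02 +$14.36 interest = $527.38; pay $263.69 → $263.69
Payment period 12: $263.69 +$7.38 interest = $271.07; pay $271.07 → $0.00
Total interest: $65.39 + $61.62 + $57.59 + $53.28 + $48.68 + $43.79 + $38.59 + $33.06 + $27.19 + $20.96 + $14.36 + $7.38 = $471.89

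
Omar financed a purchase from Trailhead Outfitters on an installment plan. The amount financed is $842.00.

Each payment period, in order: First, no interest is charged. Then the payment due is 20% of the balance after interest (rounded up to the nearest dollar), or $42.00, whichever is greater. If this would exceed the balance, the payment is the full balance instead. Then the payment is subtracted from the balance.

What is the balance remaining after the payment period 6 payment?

$220.00

# | Opening | Payment | End bal
1 | $842.00 | $169.00 | $673.00
2 | $673.00 | $135.00 | $538.00
3 | $538.00 | $108.00 | $430.00
4 | $430.00 | $86.00 | $344.00
5 | $344.00 | $69.00 | $275.00
6 | $275.00 | $55.00 | $220.00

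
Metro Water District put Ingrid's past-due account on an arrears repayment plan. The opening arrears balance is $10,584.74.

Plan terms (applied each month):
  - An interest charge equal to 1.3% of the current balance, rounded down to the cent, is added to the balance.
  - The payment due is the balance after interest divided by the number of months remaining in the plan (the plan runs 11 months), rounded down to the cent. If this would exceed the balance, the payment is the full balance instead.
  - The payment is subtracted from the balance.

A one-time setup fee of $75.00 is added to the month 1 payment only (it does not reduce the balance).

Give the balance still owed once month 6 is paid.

$5,198.93

Month 1: $10,584.74 +$137.60 interest = $10,722.34; pay $974.75 (+ $75.00 fee) → $9,747.59
Month 2: $9,747.59 +$126.71 interest = $9,874.30; pay $987.43 → $8,886.87
Month 3: $8,886.87 +$115.52 interest = $9,002.39; pay $1,000.26 → $8,002.13
Month 4: $8,002.13 +$104.02 interest = $8,106.15; pay $1,013.26 → $7,092.89
Month 5: $7,092.89 +$92.20 interest = $7,185.09; pay $1,026.44 → $6,158.65
Month 6: $6,158.65 +$80.06 interest = $6,238.71; pay $1,039.78 → $5,198.93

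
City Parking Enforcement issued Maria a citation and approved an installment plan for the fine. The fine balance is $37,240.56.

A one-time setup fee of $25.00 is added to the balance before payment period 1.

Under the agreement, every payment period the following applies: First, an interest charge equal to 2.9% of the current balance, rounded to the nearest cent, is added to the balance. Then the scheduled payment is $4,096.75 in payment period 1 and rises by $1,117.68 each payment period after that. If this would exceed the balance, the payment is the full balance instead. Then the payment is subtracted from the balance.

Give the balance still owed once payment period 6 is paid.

$377.72

Payment period 1: opening $37,265.56; interest $1,080.70 → $38,346.26; payment $4,096.75; balance $34,249.51
Payment period 2: opening $34,249.51; interest $993.24 → $35,242.75; payment $5,214.43; balance $30,028.32
Payment period 3: opening $30,028.32; interest $870.82 → $30,899.14; payment $6,332.11; balance $24,567.03
Payment period 4: opening $24,567.03; interest $712.44 → $25,279.47; payment $7,449.79; balance $17,829.68
Payment period 5: opening $17,829.68; interest $517.06 → $18,346.74; payment $8,567.47; balance $9,779.27
Payment period 6: opening $9,779.27; interest $283.60 → $10,062.87; payment $9,685.15; balance $377.72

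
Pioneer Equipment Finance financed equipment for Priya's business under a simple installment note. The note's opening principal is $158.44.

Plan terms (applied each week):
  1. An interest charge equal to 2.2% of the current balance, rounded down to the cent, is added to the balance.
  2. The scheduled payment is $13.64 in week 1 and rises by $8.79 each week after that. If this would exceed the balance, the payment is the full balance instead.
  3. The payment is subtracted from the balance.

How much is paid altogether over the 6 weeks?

Week 1: $158.44 +$3.48 interest = $161.92; pay $13.64 → $148.28
Week 2: $148.28 +$3.26 interest = $151.54; pay $22.43 → $129.11
Week 3: $129.11 +$2.84 interest = $131.95; pay $31.22 → $100.73
Week 4: $100.73 +$2.21 interest = $102.94; pay $40.01 → $62.93
Week 5: $62.93 +$1.38 interest = $64.31; pay $48.80 → $15.51
Week 6: $15.51 +$0.34 interest = $15.85; pay $15.85 → $0.00
Total paid: $171.95

$171.95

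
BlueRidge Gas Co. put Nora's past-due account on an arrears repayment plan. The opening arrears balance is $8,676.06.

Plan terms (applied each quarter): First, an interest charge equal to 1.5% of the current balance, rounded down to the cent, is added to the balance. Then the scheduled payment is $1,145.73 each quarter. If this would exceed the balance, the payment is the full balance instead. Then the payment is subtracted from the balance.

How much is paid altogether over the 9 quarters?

# | Opening | Interest | Payment | End bal
1 | $8,676.06 | $130.14 | $1,145.73 | $7,660.47
2 | $7,660.47 | $114.90 | $1,145.73 | $6,629.64
3 | $6,629.64 | $99.44 | $1,145.73 | $5,583.35
4 | $5,583.35 | $83.75 | $1,145.73 | $4,521.37
5 | $4,521.37 | $67.82 | $1,145.73 | $3,443.46
6 | $3,443.46 | $51.65 | $1,145.73 | $2,349.38
7 | $2,349.38 | $35.24 | $1,145.73 | $1,238.89
8 | $1,238.89 | $18.58 | $1,145.73 | $111.74
9 | $111.74 | $1.67 | $113.41 | $0.00
Total paid: $9,279.25

$9,279.25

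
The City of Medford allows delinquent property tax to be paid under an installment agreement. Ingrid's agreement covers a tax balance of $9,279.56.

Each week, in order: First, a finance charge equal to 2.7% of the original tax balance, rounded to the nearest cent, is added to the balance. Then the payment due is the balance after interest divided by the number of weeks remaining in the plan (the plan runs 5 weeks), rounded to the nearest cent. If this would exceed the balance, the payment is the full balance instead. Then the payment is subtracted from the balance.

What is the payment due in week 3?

Week 1: opening $9,279.56; interest $250.55 → $9,530.11; payment $1,906.02; balance $7,624.09
Week 2: opening $7,624.09; interest $250.55 → $7,874.64; payment $1,968.66; balance $5,905.98
Week 3: opening $5,905.98; interest $250.55 → $6,156.53; payment $2,052.18; balance $4,104.35

$2,052.18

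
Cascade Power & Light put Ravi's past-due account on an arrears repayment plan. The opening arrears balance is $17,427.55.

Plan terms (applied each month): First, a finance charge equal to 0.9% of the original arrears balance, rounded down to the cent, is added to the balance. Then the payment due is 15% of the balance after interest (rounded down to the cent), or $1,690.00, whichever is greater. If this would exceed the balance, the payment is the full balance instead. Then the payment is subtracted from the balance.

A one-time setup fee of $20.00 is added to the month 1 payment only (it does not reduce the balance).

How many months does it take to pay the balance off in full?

Month 1: opening $17,427.55; interest $156.84 → $17,584.39; payment $2,637.65 (+ $20.00 fee); balance $14,946.74
Month 2: opening $14,946.74; interest $156.84 → $15,103.58; payment $2,265.53; balance $12,838.05
Month 3: opening $12,838.05; interest $156.84 → $12,994.89; payment $1,949.23; balance $11,045.66
Month 4: opening $11,045.66; interest $156.84 → $11,202.50; payment $1,690.00; balance $9,512.50
Month 5: opening $9,512.50; interest $156.84 → $9,669.34; payment $1,690.00; balance $7,979.34
Month 6: opening $7,979.34; interest $156.84 → $8,136.18; payment $1,690.00; balance $6,446.18
Month 7: opening $6,446.18; interest $156.84 → $6,603.02; payment $1,690.00; balance $4,913.02
Month 8: opening $4,913.02; interest $156.84 → $5,069.86; payment $1,690.00; balance $3,379.86
Month 9: opening $3,379.86; interest $156.84 → $3,536.70; payment $1,690.00; balance $1,846.70
Month 10: opening $1,846.70; interest $156.84 → $2,003.54; payment $1,690.00; balance $313.54
Month 11: opening $313.54; interest $156.84 → $470.38; payment $470.38; balance $0.00
Balance reaches $0.00 in month 11.

11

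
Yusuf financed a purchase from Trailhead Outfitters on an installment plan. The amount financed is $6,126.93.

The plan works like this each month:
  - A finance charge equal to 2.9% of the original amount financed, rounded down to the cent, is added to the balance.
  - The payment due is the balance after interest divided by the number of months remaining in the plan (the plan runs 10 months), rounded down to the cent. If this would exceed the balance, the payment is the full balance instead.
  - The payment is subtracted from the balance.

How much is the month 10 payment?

$1,133.12

Month 1: $6,126.93 +$177.68 interest = $6,304.61; pay $630.46 → $5,674.15
Month 2: $5,674.15 +$177.68 interest = $5,851.83; pay $650.20 → $5,201.63
Month 3: $5,201.63 +$177.68 interest = $5,379.31; pay $672.41 → $4,706.90
Month 4: $4,706.90 +$177.68 interest = $4,884.58; pay $697.79 → $4,186.79
Month 5: $4,186.79 +$177.68 interest = $4,364.47; pay $727.41 → $3,637.06
Month 6: $3,637.06 +$177.68 interest = $3,814.74; pay $762.94 → $3,051.80
Month 7: $3,051.80 +$177.68 interest = $3,229.48; pay $807.37 → $2,422.11
Month 8: $2,422.11 +$177.68 interest = $2,599.79; pay $866.59 → $1,733.20
Month 9: $1,733.20 +$177.68 interest = $1,910.88; pay $955.44 → $955.44
Month 10: $955.44 +$177.68 interest = $1,133.12; pay $1,133.12 → $0.00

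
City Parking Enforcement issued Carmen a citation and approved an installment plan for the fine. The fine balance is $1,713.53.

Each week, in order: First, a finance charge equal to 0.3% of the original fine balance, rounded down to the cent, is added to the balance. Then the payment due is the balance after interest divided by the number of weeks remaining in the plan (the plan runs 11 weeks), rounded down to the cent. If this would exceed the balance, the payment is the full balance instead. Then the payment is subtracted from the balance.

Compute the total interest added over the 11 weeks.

$56.54

# | Opening | Interest | Payment | End bal
1 | $1,713.53 | $5.14 | $156.24 | $1,562.43
2 | $1,562.43 | $5.14 | $156.75 | $1,410.82
3 | $1,410.82 | $5.14 | $157.32 | $1,258.64
4 | $1,258.64 | $5.14 | $157.97 | $1,105.81
5 | $1,105.81 | $5.14 | $158.70 | $952.25
6 | $952.25 | $5.14 | $159.56 | $797.83
7 | $797.83 | $5.14 | $160.59 | $642.38
8 | $642.38 | $5.14 | $161.88 | $485.64
9 | $485.64 | $5.14 | $163.59 | $327.19
10 | $327.19 | $5.14 | $166.16 | $166.17
11 | $166.17 | $5.14 | $171.31 | $0.00
Total interest: $5.14 + $5.14 + $5.14 + $5.14 + $5.14 + $5.14 + $5.14 + $5.14 + $5.14 + $5.14 + $5.14 = $56.54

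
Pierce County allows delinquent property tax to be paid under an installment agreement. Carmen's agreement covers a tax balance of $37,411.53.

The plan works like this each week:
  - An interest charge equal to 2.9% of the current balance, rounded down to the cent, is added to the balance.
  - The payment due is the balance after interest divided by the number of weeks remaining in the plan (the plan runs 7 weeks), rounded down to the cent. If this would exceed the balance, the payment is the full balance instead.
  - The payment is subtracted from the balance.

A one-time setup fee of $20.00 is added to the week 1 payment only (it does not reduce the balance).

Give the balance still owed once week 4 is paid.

$17,975.88

# | Opening | Interest | Payment | Fee | End bal
1 | $37,411.53 | $1,084.93 | $5,499.49 | $20.00 | $32,996.97
2 | $32,996.97 | $956.91 | $5,658.98 | — | $28,294.90
3 | $28,294.90 | $820.55 | $5,823.09 | — | $23,292.36
4 | $23,292.36 | $675.47 | $5,991.95 | — | $17,975.88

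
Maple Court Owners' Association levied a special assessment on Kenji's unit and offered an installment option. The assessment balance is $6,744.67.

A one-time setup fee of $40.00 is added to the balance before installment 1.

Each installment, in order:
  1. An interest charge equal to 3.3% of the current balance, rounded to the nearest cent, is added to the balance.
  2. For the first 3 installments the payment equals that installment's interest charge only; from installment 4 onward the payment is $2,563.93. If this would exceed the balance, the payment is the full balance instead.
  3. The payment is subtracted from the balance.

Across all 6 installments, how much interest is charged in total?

$1,109.13

Installment 1: opening $6,784.67; interest $223.89 → $7,008.56; payment $223.89; balance $6,784.67
Installment 2: opening $6,784.67; interest $223.89 → $7,008.56; payment $223.89; balance $6,784.67
Installment 3: opening $6,784.67; interest $223.89 → $7,008.56; payment $223.89; balance $6,784.67
Installment 4: opening $6,784.67; interest $223.89 → $7,008.56; payment $2,563.93; balance $4,444.63
Installment 5: opening $4,444.63; interest $146.67 → $4,591.30; payment $2,563.93; balance $2,027.37
Installment 6: opening $2,027.37; interest $66.90 → $2,094.27; payment $2,094.27; balance $0.00
Total interest: $223.89 + $223.89 + $223.89 + $223.89 + $146.67 + $66.90 = $1,109.13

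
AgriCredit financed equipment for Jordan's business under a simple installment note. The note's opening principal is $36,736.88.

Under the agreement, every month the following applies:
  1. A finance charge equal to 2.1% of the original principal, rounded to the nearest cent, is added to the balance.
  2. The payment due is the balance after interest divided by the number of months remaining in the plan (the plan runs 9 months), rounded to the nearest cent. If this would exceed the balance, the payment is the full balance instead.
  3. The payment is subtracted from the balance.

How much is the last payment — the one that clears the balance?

$6,264.34

Month 1: $36,736.88 +$771.47 interest = $37,508.35; pay $4,167.59 → $33,340.76
Month 2: $33,340.76 +$771.47 interest = $34,112.23; pay $4,264.03 → $29,848.20
Month 3: $29,848.20 +$771.47 interest = $30,619.67; pay $4,374.24 → $26,245.43
Month 4: $26,245.43 +$771.47 interest = $27,016.90; pay $4,502.82 → $22,514.08
Month 5: $22,514.08 +$771.47 interest = $23,285.55; pay $4,657.11 → $18,628.44
Month 6: $18,628.44 +$771.47 interest = $19,399.91; pay $4,849.98 → $14,549.93
Month 7: $14,549.93 +$771.47 interest = $15,321.40; pay $5,107.13 → $10,214.27
Month 8: $10,214.27 +$771.47 interest = $10,985.74; pay $5,492.87 → $5,492.87
Month 9: $5,492.87 +$771.47 interest = $6,264.34; pay $6,264.34 → $0.00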